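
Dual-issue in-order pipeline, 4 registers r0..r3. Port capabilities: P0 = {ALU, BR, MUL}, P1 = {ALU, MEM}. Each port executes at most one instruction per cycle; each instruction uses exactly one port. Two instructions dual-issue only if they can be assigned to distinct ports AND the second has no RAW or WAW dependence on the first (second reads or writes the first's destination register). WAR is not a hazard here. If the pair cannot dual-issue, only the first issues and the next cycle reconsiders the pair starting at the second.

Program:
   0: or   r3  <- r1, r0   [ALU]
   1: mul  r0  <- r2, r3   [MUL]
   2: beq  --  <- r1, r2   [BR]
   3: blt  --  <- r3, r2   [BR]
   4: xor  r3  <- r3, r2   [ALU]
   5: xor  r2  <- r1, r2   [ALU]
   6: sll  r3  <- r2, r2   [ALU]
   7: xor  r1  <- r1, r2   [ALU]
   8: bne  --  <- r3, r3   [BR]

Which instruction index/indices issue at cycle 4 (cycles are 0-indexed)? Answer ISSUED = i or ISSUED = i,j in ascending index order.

[0] i0  or.ALU  -- RAW r3
[1] i1  mul.MUL  -- no-port MUL/BR
[2] i2  beq.BR  -- no-port BR/BR
[3] i3&i4  blt.BR/xor.ALU  -- pair
[4] i5  xor.ALU  -- RAW r2
[5] i6&i7  sll.ALU/xor.ALU  -- pair
[6] i8  bne.BR  -- tail

ISSUED = 5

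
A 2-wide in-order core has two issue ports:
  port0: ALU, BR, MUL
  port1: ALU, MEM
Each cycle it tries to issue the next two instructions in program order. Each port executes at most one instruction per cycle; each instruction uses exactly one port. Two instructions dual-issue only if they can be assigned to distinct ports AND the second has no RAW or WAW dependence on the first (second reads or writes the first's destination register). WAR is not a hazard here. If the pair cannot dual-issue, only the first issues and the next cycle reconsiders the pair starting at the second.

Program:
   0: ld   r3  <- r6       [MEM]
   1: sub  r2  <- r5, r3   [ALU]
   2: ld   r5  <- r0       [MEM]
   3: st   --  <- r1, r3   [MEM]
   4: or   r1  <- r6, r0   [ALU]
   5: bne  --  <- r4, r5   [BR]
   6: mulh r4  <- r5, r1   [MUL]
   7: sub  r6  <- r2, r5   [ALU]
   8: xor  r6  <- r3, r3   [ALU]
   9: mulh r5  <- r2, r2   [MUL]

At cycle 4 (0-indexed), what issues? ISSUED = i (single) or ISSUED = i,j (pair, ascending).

ISSUED = 6,7

#0 head=0: ld i0 RAW r3
#1 head=1: sub;ld i1&i2 dual
#2 head=3: st;or i3&i4 dual
#3 head=5: bne i5 no-port BR/MUL
#4 head=6: mulh;sub i6&i7 dual
#5 head=8: xor;mulh i8&i9 dual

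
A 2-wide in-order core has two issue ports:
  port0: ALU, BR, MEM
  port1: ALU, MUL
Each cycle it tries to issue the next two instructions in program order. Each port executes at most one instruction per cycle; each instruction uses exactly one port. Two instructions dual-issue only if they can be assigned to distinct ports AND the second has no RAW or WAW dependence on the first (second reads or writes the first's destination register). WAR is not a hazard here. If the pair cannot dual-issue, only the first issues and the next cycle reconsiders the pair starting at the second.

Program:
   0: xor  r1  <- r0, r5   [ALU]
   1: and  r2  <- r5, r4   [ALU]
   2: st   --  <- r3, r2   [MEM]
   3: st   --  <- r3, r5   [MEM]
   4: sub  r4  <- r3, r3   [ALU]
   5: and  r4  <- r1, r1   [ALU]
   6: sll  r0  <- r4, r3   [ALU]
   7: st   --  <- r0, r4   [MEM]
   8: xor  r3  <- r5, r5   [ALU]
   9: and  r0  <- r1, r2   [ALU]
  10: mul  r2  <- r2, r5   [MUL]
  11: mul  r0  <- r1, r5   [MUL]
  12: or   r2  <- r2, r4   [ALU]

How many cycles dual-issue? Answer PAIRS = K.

PAIRS = 5

[0] i0+i1  xor.ALU/and.ALU  -- dual
[1] i2  st.MEM  -- no-port MEM/MEM
[2] i3+i4  st.MEM/sub.ALU  -- dual
[3] i5  and.ALU  -- RAW r4
[4] i6  sll.ALU  -- RAW r0
[5] i7+i8  st.MEM/xor.ALU  -- dual
[6] i9+i10  and.ALU/mul.MUL  -- dual
[7] i11+i12  mul.MUL/or.ALU  -- dual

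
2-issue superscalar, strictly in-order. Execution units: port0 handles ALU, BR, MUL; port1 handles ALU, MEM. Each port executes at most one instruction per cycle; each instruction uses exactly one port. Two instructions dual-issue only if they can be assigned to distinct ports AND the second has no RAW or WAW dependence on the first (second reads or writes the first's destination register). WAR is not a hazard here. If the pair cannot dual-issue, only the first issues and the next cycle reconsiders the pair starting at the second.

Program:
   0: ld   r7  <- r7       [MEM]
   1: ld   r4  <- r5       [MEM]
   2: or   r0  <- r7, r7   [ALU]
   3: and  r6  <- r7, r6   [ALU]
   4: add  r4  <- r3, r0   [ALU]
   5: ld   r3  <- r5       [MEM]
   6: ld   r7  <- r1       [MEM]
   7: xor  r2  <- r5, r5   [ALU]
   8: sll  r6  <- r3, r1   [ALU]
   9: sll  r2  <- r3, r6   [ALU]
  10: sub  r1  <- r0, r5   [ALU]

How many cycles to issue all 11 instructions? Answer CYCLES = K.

CYCLES = 7

c0: i0 ld  no-port MEM/MEM
c1: i1,i2 ld or  2-wide
c2: i3,i4 and add  2-wide
c3: i5 ld  no-port MEM/MEM
c4: i6,i7 ld xor  2-wide
c5: i8 sll  RAW r6
c6: i9,i10 sll sub  2-wide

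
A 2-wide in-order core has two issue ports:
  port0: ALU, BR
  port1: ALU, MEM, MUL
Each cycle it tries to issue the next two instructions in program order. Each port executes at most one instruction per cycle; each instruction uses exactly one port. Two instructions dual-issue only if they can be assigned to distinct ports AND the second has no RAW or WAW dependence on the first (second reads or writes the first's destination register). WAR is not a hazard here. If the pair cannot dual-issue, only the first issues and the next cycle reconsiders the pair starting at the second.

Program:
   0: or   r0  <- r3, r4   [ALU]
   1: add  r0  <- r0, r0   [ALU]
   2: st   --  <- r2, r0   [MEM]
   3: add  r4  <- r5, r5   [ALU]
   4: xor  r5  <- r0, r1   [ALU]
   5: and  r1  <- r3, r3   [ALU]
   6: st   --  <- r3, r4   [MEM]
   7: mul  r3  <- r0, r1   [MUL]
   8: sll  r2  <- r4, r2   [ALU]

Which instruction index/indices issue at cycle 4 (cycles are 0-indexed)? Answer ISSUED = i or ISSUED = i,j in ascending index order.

t=0 i0:or ; RAW+WAW r0
t=1 i1:add ; RAW r0
t=2 i2/i3:st+add ; dual
t=3 i4/i5:xor+and ; dual
t=4 i6:st ; no-port MEM/MUL
t=5 i7/i8:mul+sll ; dual

ISSUED = 6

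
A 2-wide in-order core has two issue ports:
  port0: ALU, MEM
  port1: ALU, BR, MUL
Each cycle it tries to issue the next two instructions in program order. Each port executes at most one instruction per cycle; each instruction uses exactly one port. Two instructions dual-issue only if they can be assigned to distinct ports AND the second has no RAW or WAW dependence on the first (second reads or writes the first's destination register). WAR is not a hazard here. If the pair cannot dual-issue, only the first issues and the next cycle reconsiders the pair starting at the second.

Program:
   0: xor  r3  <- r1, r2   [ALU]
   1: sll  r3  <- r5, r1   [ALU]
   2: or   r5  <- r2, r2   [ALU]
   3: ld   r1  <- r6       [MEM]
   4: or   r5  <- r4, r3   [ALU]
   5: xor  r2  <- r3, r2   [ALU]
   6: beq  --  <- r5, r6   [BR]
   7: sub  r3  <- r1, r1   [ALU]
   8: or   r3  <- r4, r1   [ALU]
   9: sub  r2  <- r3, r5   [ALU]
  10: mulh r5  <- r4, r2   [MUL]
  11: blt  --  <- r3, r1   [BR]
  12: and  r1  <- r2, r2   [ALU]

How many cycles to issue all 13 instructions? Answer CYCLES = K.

CYCLES = 9

t=0 i0:xor.ALU ; WAW r3
t=1 i1+i2:sll.ALU/or.ALU ; pair
t=2 i3+i4:ld.MEM/or.ALU ; pair
t=3 i5+i6:xor.ALU/beq.BR ; pair
t=4 i7:sub.ALU ; WAW r3
t=5 i8:or.ALU ; RAW r3
t=6 i9:sub.ALU ; RAW r2
t=7 i10:mulh.MUL ; no-port MUL/BR
t=8 i11+i12:blt.BR/and.ALU ; pair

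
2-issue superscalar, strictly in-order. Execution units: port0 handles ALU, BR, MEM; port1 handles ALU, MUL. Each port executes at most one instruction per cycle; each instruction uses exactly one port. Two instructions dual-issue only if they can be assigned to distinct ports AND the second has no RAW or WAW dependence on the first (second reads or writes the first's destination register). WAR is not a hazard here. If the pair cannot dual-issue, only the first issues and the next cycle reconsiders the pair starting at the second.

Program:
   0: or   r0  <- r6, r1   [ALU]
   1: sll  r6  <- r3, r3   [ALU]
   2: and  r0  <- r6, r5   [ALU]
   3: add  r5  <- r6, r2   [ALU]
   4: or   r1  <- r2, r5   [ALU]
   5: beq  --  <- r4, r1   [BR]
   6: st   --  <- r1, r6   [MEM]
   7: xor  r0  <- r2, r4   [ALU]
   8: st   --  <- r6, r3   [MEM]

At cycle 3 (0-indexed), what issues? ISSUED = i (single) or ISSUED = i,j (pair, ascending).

[0] i0+i1  or/sll  -- 2-wide
[1] i2+i3  and/add  -- 2-wide
[2] i4  or  -- RAW r1
[3] i5  beq  -- no-port BR/MEM
[4] i6+i7  st/xor  -- 2-wide
[5] i8  st  -- tail

ISSUED = 5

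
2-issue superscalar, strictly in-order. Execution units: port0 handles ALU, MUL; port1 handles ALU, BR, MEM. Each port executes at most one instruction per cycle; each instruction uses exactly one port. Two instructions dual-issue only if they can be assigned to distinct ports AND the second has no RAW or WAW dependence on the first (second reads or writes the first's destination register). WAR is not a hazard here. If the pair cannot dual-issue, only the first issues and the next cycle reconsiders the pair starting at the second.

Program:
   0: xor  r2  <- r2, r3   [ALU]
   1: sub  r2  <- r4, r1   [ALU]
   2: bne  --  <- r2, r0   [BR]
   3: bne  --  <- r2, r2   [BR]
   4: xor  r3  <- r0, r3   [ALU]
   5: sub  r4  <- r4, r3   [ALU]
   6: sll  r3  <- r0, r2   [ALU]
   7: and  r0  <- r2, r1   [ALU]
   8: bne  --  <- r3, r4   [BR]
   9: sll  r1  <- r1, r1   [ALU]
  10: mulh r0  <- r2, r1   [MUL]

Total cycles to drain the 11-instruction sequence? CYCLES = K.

CYCLES = 8

#0 head=0: xor i0 WAW r2
#1 head=1: sub i1 RAW r2
#2 head=2: bne i2 no-port BR/BR
#3 head=3: bne+xor i3+i4 dual
#4 head=5: sub+sll i5+i6 dual
#5 head=7: and+bne i7+i8 dual
#6 head=9: sll i9 RAW r1
#7 head=10: mulh i10 tail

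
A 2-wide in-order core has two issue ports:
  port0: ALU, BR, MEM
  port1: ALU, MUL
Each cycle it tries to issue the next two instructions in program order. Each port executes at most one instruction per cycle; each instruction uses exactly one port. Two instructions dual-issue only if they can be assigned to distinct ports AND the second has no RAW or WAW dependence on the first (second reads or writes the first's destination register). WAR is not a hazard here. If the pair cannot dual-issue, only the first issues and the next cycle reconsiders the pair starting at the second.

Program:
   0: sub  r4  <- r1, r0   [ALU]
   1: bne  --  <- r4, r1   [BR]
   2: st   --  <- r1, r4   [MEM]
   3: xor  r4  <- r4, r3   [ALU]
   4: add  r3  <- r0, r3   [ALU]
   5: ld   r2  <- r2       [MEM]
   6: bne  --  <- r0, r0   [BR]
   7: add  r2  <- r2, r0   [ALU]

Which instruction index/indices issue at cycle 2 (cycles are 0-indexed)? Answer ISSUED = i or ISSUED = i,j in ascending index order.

ISSUED = 2,3

  cy0 -> i0 (sub) RAW r4
  cy1 -> i1 (bne) no-port BR/MEM
  cy2 -> i2+i3 (st/xor) dual
  cy3 -> i4+i5 (add/ld) dual
  cy4 -> i6+i7 (bne/add) dual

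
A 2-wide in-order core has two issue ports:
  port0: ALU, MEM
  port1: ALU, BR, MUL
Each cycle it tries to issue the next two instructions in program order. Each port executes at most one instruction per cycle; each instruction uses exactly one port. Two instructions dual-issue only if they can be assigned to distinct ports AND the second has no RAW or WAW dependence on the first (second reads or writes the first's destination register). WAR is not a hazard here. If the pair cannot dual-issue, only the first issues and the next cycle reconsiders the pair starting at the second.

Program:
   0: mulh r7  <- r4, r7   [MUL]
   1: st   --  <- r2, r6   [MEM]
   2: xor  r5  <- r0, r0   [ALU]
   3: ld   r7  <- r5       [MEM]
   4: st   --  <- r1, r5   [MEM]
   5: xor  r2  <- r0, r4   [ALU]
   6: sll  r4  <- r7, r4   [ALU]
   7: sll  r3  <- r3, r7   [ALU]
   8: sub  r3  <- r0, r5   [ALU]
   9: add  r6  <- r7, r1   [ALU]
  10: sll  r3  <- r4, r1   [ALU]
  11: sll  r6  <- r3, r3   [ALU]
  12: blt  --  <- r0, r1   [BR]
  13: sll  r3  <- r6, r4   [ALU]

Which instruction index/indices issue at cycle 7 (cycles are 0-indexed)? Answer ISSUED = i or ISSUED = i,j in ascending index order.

[0] i0/i1  mulh.MUL+st.MEM  -- dual
[1] i2  xor.ALU  -- RAW r5
[2] i3  ld.MEM  -- no-port MEM/MEM
[3] i4/i5  st.MEM+xor.ALU  -- dual
[4] i6/i7  sll.ALU+sll.ALU  -- dual
[5] i8/i9  sub.ALU+add.ALU  -- dual
[6] i10  sll.ALU  -- RAW r3
[7] i11/i12  sll.ALU+blt.BR  -- dual
[8] i13  sll.ALU  -- tail

ISSUED = 11,12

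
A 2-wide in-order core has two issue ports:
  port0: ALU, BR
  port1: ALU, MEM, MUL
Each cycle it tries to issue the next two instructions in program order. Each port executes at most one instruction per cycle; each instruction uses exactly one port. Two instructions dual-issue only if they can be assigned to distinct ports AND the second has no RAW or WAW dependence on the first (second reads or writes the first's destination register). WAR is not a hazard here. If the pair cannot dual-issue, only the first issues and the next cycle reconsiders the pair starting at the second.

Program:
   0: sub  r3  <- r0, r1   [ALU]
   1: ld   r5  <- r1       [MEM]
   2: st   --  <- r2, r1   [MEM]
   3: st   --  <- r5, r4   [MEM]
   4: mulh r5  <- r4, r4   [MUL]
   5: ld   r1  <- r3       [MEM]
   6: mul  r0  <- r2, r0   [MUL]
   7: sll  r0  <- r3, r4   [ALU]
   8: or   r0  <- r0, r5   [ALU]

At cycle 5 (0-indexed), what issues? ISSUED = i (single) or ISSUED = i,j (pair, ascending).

ISSUED = 6

c0: i0/i1 sub.ALU+ld.MEM  pair
c1: i2 st.MEM  no-port MEM/MEM
c2: i3 st.MEM  no-port MEM/MUL
c3: i4 mulh.MUL  no-port MUL/MEM
c4: i5 ld.MEM  no-port MEM/MUL
c5: i6 mul.MUL  WAW r0
c6: i7 sll.ALU  RAW+WAW r0
c7: i8 or.ALU  tail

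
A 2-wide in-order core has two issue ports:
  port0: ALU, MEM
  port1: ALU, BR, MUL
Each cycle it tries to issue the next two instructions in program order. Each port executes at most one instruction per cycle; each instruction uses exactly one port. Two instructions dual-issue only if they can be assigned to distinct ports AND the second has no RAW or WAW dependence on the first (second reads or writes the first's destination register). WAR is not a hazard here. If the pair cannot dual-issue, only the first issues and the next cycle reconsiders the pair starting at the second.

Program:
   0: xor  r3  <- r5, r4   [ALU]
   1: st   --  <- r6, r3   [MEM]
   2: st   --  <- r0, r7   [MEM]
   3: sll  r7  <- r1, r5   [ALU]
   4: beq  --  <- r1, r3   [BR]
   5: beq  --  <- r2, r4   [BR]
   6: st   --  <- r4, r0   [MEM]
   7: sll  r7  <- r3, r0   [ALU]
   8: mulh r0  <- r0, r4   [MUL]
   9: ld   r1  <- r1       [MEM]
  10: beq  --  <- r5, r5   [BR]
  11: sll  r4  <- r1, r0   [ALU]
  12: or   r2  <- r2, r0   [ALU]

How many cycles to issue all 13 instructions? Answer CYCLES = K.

CYCLES = 8

c0: i0 xor.ALU  RAW r3
c1: i1 st.MEM  no-port MEM/MEM
c2: i2/i3 st.MEM sll.ALU  2-wide
c3: i4 beq.BR  no-port BR/BR
c4: i5/i6 beq.BR st.MEM  2-wide
c5: i7/i8 sll.ALU mulh.MUL  2-wide
c6: i9/i10 ld.MEM beq.BR  2-wide
c7: i11/i12 sll.ALU or.ALU  2-wide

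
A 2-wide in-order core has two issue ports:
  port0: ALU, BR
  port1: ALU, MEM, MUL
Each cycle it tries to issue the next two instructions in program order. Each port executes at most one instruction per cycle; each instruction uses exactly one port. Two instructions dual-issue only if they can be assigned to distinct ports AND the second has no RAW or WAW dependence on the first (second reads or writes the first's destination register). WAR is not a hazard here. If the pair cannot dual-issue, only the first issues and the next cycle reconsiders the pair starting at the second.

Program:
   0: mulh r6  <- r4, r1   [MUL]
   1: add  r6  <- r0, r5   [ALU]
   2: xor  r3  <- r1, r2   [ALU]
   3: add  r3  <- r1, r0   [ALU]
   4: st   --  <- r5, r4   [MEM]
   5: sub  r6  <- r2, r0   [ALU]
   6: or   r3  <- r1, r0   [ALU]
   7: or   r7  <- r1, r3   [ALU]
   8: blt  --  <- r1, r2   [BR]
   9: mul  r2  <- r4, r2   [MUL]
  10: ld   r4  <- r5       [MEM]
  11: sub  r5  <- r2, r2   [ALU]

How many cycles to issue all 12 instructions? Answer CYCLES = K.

#0 head=0: mulh i0 WAW r6
#1 head=1: add+xor i1+i2 dual
#2 head=3: add+st i3+i4 dual
#3 head=5: sub+or i5+i6 dual
#4 head=7: or+blt i7+i8 dual
#5 head=9: mul i9 no-port MUL/MEM
#6 head=10: ld+sub i10+i11 dual

CYCLES = 7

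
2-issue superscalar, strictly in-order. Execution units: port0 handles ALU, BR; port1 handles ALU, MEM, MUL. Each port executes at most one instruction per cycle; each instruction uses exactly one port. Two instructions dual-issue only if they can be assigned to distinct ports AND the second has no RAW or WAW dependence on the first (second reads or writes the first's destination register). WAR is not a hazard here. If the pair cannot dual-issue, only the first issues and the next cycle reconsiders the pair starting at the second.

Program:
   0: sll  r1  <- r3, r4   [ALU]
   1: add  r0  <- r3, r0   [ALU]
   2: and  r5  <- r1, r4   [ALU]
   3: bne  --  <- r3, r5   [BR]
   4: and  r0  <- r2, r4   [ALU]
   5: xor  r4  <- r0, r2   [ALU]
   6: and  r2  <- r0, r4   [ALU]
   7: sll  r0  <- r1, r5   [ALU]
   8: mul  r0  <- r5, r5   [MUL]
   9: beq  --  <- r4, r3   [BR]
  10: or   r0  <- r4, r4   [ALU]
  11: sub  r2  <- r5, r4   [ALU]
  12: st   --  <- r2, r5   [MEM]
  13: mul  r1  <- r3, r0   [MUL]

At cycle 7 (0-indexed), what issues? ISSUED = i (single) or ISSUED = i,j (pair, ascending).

ISSUED = 12

0. sll.ALU/add.ALU @i0/i1  | 2-wide
1. and.ALU @i2  | RAW r5
2. bne.BR/and.ALU @i3/i4  | 2-wide
3. xor.ALU @i5  | RAW r4
4. and.ALU/sll.ALU @i6/i7  | 2-wide
5. mul.MUL/beq.BR @i8/i9  | 2-wide
6. or.ALU/sub.ALU @i10/i11  | 2-wide
7. st.MEM @i12  | no-port MEM/MUL
8. mul.MUL @i13  | tail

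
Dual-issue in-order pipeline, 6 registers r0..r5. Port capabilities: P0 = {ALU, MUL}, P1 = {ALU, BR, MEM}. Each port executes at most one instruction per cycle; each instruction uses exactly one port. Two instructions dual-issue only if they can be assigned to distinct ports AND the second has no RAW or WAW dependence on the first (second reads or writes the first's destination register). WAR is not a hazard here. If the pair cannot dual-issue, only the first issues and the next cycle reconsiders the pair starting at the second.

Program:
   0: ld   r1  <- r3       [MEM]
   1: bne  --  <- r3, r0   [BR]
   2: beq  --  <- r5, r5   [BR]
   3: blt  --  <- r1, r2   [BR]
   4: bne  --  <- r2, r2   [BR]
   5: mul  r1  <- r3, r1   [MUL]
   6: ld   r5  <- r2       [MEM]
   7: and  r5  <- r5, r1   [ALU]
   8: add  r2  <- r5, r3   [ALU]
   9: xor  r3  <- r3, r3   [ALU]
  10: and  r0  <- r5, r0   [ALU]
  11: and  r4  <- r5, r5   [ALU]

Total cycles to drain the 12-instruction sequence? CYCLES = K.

CYCLES = 9

0. ld @i0  | no-port MEM/BR
1. bne @i1  | no-port BR/BR
2. beq @i2  | no-port BR/BR
3. blt @i3  | no-port BR/BR
4. bne/mul @i4+i5  | 2-wide
5. ld @i6  | RAW+WAW r5
6. and @i7  | RAW r5
7. add/xor @i8+i9  | 2-wide
8. and/and @i10+i11  | 2-wide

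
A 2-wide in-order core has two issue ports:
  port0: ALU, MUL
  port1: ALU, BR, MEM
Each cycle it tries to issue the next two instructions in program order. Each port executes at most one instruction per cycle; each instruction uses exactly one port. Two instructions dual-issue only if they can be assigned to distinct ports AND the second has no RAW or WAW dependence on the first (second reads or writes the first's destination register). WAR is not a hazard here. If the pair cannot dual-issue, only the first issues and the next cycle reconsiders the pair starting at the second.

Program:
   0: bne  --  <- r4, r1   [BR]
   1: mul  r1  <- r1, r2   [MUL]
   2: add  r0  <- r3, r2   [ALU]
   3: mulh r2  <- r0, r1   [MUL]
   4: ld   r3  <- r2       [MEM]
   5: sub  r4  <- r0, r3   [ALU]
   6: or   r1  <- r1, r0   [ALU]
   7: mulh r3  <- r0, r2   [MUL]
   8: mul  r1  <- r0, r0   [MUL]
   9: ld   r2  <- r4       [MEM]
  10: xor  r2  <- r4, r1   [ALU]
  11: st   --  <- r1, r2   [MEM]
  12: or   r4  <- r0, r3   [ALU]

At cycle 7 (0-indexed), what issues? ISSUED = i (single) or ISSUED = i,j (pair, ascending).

ISSUED = 10

t=0 i0&i1:bne+mul ; 2-wide
t=1 i2:add ; RAW r0
t=2 i3:mulh ; RAW r2
t=3 i4:ld ; RAW r3
t=4 i5&i6:sub+or ; 2-wide
t=5 i7:mulh ; no-port MUL/MUL
t=6 i8&i9:mul+ld ; 2-wide
t=7 i10:xor ; RAW r2
t=8 i11&i12:st+or ; 2-wide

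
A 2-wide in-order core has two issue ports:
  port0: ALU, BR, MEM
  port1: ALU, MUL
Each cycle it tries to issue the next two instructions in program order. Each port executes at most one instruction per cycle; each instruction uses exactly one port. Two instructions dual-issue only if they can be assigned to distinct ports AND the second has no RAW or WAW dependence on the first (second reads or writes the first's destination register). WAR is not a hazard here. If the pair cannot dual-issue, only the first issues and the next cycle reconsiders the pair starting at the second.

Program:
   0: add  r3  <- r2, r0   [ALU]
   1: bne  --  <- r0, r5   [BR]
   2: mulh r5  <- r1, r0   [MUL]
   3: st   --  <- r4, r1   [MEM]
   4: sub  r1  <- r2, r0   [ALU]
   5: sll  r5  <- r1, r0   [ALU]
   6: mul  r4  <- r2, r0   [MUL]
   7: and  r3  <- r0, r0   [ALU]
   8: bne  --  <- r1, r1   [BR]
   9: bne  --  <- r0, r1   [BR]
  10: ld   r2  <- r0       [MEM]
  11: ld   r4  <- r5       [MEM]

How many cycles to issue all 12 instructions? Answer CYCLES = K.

CYCLES = 8

[0] i0&i1  add bne  -- pair
[1] i2&i3  mulh st  -- pair
[2] i4  sub  -- RAW r1
[3] i5&i6  sll mul  -- pair
[4] i7&i8  and bne  -- pair
[5] i9  bne  -- no-port BR/MEM
[6] i10  ld  -- no-port MEM/MEM
[7] i11  ld  -- tail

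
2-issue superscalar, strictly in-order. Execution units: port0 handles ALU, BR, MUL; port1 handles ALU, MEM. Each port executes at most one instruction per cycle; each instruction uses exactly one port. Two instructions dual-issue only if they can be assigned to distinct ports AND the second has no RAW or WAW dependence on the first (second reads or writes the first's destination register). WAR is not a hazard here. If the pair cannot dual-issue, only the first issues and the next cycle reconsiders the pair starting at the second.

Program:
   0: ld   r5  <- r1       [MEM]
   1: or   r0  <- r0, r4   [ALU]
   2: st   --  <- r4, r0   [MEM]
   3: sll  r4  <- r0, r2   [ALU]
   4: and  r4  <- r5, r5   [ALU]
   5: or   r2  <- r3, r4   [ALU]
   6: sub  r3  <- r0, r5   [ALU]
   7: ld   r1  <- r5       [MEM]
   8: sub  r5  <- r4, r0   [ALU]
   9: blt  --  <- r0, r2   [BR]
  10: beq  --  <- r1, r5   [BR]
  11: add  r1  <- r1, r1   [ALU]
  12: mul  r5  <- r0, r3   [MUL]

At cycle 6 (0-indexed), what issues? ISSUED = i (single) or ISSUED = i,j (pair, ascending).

c0: i0+i1 ld.MEM+or.ALU  2-wide
c1: i2+i3 st.MEM+sll.ALU  2-wide
c2: i4 and.ALU  RAW r4
c3: i5+i6 or.ALU+sub.ALU  2-wide
c4: i7+i8 ld.MEM+sub.ALU  2-wide
c5: i9 blt.BR  no-port BR/BR
c6: i10+i11 beq.BR+add.ALU  2-wide
c7: i12 mul.MUL  tail

ISSUED = 10,11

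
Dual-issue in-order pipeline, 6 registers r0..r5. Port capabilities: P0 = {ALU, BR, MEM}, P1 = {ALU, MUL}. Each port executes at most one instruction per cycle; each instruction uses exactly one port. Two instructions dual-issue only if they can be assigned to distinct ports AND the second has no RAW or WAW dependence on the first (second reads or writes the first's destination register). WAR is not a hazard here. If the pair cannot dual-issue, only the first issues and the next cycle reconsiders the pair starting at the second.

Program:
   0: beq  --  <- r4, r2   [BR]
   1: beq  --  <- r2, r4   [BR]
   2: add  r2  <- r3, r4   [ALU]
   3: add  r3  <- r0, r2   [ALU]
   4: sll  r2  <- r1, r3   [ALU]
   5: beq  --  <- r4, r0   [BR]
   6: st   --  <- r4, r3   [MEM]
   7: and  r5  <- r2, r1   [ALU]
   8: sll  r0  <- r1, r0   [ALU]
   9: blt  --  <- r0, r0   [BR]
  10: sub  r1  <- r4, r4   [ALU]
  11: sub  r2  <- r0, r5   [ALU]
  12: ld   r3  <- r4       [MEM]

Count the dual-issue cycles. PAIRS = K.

#0 head=0: beq i0 no-port BR/BR
#1 head=1: beq;add i1&i2 pair
#2 head=3: add i3 RAW r3
#3 head=4: sll;beq i4&i5 pair
#4 head=6: st;and i6&i7 pair
#5 head=8: sll i8 RAW r0
#6 head=9: blt;sub i9&i10 pair
#7 head=11: sub;ld i11&i12 pair

PAIRS = 5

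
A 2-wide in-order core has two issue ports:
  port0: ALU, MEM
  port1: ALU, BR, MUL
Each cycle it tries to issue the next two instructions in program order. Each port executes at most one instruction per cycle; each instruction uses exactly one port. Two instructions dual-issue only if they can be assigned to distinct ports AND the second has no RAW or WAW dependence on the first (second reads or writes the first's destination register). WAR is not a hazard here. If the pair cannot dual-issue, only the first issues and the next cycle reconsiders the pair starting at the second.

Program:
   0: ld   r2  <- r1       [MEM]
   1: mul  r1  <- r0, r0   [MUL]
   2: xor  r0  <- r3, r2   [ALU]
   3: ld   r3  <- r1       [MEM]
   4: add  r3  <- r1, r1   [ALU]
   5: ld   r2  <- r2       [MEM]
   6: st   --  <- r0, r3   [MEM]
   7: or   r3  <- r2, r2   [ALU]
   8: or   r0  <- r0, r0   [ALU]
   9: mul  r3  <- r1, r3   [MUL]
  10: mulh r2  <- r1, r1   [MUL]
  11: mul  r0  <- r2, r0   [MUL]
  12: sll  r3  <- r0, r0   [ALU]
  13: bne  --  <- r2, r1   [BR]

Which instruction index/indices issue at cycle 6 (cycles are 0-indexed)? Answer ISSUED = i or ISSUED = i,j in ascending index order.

  cy0 -> i0+i1 (ld;mul) dual
  cy1 -> i2+i3 (xor;ld) dual
  cy2 -> i4+i5 (add;ld) dual
  cy3 -> i6+i7 (st;or) dual
  cy4 -> i8+i9 (or;mul) dual
  cy5 -> i10 (mulh) no-port MUL/MUL
  cy6 -> i11 (mul) RAW r0
  cy7 -> i12+i13 (sll;bne) dual

ISSUED = 11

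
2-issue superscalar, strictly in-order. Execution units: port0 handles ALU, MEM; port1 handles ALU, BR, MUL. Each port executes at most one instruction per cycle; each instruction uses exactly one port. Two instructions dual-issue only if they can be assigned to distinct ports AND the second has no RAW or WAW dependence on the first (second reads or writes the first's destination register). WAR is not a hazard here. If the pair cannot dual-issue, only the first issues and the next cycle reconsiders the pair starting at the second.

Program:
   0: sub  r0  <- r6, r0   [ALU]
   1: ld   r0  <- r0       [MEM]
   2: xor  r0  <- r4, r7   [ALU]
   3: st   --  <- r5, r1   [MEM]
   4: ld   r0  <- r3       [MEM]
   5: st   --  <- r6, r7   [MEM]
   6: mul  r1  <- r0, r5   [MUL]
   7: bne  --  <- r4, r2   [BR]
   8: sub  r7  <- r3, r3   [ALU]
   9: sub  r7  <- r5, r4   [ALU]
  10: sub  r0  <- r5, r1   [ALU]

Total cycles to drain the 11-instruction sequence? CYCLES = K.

CYCLES = 7

c0: i0 sub  RAW+WAW r0
c1: i1 ld  WAW r0
c2: i2/i3 xor/st  2-wide
c3: i4 ld  no-port MEM/MEM
c4: i5/i6 st/mul  2-wide
c5: i7/i8 bne/sub  2-wide
c6: i9/i10 sub/sub  2-wide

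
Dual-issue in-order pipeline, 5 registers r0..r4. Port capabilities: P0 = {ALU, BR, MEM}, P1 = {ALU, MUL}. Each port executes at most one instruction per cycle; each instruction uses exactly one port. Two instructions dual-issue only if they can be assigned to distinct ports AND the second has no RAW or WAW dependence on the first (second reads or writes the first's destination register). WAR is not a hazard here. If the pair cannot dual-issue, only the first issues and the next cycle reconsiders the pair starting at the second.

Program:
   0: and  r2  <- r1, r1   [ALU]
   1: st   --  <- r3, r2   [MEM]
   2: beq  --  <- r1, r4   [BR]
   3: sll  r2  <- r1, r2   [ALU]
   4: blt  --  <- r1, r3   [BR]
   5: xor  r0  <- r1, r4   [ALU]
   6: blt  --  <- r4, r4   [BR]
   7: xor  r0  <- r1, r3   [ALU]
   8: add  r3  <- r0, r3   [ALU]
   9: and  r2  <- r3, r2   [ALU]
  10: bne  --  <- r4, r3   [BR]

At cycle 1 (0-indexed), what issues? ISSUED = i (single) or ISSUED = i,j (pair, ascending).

ISSUED = 1

  cy0 -> i0 (and.ALU) RAW r2
  cy1 -> i1 (st.MEM) no-port MEM/BR
  cy2 -> i2/i3 (beq.BR sll.ALU) 2-wide
  cy3 -> i4/i5 (blt.BR xor.ALU) 2-wide
  cy4 -> i6/i7 (blt.BR xor.ALU) 2-wide
  cy5 -> i8 (add.ALU) RAW r3
  cy6 -> i9/i10 (and.ALU bne.BR) 2-wide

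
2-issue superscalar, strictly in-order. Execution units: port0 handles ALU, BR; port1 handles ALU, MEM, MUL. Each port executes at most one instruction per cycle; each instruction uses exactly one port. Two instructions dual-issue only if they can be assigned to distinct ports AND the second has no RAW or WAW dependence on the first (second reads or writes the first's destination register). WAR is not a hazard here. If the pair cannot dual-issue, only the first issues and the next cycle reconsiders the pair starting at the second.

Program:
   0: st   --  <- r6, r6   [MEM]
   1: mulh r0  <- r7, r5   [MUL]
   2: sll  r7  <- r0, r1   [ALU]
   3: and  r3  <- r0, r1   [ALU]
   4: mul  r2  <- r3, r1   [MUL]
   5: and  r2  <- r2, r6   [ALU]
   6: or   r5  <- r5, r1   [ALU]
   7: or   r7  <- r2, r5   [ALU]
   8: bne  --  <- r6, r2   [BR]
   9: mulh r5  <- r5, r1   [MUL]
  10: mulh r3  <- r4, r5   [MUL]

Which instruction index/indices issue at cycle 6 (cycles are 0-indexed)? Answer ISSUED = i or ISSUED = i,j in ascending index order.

0. st.MEM @i0  | no-port MEM/MUL
1. mulh.MUL @i1  | RAW r0
2. sll.ALU/and.ALU @i2,i3  | 2-wide
3. mul.MUL @i4  | RAW+WAW r2
4. and.ALU/or.ALU @i5,i6  | 2-wide
5. or.ALU/bne.BR @i7,i8  | 2-wide
6. mulh.MUL @i9  | no-port MUL/MUL
7. mulh.MUL @i10  | tail

ISSUED = 9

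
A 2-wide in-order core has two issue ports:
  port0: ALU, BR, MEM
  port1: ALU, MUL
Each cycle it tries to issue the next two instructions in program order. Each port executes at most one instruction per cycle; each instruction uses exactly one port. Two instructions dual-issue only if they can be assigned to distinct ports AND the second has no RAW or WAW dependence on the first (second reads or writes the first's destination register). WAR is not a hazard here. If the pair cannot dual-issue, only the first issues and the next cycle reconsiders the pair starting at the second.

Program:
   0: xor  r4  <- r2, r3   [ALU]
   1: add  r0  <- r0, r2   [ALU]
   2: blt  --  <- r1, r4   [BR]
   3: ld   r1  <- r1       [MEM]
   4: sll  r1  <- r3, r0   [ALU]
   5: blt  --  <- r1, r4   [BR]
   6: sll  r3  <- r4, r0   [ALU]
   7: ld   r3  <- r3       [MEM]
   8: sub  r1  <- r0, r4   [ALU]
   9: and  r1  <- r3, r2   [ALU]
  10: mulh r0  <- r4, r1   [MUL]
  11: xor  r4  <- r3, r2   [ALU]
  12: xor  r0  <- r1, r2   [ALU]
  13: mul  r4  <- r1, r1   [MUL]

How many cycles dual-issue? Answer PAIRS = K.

PAIRS = 5

t=0 i0/i1:xor.ALU+add.ALU ; dual
t=1 i2:blt.BR ; no-port BR/MEM
t=2 i3:ld.MEM ; WAW r1
t=3 i4:sll.ALU ; RAW r1
t=4 i5/i6:blt.BR+sll.ALU ; dual
t=5 i7/i8:ld.MEM+sub.ALU ; dual
t=6 i9:and.ALU ; RAW r1
t=7 i10/i11:mulh.MUL+xor.ALU ; dual
t=8 i12/i13:xor.ALU+mul.MUL ; dual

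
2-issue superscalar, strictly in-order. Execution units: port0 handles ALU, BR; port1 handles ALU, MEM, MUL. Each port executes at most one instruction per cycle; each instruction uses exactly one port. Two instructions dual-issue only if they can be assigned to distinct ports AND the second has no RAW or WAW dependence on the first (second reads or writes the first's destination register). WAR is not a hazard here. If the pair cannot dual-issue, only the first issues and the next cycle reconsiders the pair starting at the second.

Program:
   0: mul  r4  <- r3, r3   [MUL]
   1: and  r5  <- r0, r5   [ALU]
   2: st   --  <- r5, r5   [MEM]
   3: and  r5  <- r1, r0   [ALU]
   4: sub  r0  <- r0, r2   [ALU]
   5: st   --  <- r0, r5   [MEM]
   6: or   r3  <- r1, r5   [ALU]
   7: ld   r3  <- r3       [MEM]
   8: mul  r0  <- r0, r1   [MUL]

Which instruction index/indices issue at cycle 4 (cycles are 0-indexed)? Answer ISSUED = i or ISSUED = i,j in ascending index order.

ISSUED = 7

  cy0 -> i0/i1 (mul/and) pair
  cy1 -> i2/i3 (st/and) pair
  cy2 -> i4 (sub) RAW r0
  cy3 -> i5/i6 (st/or) pair
  cy4 -> i7 (ld) no-port MEM/MUL
  cy5 -> i8 (mul) tail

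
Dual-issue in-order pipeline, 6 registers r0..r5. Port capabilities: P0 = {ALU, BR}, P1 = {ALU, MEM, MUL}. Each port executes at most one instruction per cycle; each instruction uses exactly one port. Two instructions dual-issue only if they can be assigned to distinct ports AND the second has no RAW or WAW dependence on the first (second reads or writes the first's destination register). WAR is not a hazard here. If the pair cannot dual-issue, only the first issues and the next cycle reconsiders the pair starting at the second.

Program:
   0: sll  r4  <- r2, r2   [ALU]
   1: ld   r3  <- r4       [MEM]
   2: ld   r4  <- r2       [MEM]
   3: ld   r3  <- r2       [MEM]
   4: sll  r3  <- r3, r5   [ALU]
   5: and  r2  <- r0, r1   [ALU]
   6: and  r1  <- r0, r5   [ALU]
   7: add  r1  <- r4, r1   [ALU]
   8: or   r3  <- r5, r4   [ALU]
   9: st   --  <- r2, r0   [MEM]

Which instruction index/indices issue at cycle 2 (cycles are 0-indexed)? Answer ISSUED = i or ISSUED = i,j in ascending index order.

ISSUED = 2

t=0 i0:sll ; RAW r4
t=1 i1:ld ; no-port MEM/MEM
t=2 i2:ld ; no-port MEM/MEM
t=3 i3:ld ; RAW+WAW r3
t=4 i4/i5:sll+and ; dual
t=5 i6:and ; RAW+WAW r1
t=6 i7/i8:add+or ; dual
t=7 i9:st ; tail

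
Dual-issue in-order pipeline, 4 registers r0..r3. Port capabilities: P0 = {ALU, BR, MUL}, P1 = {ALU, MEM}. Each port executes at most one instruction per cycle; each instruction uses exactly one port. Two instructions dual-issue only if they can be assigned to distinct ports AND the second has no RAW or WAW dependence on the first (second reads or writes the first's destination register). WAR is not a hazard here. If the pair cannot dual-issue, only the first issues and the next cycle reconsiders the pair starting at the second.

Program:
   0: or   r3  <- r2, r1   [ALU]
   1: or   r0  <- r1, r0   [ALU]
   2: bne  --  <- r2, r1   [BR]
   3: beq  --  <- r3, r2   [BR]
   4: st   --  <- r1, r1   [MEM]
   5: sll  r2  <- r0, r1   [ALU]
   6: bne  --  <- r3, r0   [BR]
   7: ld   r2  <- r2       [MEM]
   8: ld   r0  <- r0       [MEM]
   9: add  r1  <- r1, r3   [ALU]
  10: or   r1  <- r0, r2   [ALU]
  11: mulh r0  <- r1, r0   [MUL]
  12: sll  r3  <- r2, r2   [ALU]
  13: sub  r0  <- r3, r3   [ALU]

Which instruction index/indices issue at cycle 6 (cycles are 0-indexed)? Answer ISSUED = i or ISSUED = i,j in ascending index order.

0. or.ALU/or.ALU @i0/i1  | dual
1. bne.BR @i2  | no-port BR/BR
2. beq.BR/st.MEM @i3/i4  | dual
3. sll.ALU/bne.BR @i5/i6  | dual
4. ld.MEM @i7  | no-port MEM/MEM
5. ld.MEM/add.ALU @i8/i9  | dual
6. or.ALU @i10  | RAW r1
7. mulh.MUL/sll.ALU @i11/i12  | dual
8. sub.ALU @i13  | tail

ISSUED = 10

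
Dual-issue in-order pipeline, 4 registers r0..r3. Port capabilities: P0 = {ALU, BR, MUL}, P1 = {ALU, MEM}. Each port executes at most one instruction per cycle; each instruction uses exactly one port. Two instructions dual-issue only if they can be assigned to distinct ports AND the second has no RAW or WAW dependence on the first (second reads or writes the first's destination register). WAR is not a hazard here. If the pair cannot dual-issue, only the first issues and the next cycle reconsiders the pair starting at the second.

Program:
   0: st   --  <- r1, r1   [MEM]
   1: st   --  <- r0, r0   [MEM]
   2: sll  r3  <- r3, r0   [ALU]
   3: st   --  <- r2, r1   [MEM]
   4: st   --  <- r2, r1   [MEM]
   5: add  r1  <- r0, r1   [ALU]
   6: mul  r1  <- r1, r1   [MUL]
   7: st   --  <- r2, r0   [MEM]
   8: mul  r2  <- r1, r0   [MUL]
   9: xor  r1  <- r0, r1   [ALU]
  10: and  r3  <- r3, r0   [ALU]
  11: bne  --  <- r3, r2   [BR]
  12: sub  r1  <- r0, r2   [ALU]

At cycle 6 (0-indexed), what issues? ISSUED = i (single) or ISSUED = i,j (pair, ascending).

ISSUED = 10

[0] i0  st.MEM  -- no-port MEM/MEM
[1] i1,i2  st.MEM/sll.ALU  -- dual
[2] i3  st.MEM  -- no-port MEM/MEM
[3] i4,i5  st.MEM/add.ALU  -- dual
[4] i6,i7  mul.MUL/st.MEM  -- dual
[5] i8,i9  mul.MUL/xor.ALU  -- dual
[6] i10  and.ALU  -- RAW r3
[7] i11,i12  bne.BR/sub.ALU  -- dual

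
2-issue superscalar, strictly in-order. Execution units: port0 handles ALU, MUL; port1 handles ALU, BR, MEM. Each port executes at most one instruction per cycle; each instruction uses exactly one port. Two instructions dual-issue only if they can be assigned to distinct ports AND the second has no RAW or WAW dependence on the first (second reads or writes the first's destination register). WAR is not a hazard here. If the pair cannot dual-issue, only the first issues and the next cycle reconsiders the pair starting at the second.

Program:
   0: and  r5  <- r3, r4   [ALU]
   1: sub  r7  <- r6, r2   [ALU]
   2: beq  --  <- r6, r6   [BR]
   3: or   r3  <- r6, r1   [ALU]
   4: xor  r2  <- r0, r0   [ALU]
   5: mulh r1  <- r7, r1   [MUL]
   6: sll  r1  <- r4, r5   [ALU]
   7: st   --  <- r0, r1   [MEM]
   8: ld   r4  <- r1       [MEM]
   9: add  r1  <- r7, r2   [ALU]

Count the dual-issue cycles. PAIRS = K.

PAIRS = 4

t=0 i0,i1:and+sub ; pair
t=1 i2,i3:beq+or ; pair
t=2 i4,i5:xor+mulh ; pair
t=3 i6:sll ; RAW r1
t=4 i7:st ; no-port MEM/MEM
t=5 i8,i9:ld+add ; pair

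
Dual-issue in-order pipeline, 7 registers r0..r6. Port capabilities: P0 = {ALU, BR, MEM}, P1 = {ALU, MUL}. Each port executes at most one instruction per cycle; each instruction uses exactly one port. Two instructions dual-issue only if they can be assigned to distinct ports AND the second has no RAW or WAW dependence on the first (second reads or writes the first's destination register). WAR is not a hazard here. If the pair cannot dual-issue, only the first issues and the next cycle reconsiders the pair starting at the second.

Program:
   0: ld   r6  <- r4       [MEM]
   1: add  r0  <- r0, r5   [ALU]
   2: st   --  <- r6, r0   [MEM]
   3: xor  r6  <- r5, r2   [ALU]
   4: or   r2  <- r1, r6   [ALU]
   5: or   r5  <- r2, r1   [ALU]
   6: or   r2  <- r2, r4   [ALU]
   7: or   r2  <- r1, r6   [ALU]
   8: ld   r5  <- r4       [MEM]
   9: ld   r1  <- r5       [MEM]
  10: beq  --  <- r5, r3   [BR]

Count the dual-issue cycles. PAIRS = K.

PAIRS = 4

0. ld/add @i0/i1  | 2-wide
1. st/xor @i2/i3  | 2-wide
2. or @i4  | RAW r2
3. or/or @i5/i6  | 2-wide
4. or/ld @i7/i8  | 2-wide
5. ld @i9  | no-port MEM/BR
6. beq @i10  | tail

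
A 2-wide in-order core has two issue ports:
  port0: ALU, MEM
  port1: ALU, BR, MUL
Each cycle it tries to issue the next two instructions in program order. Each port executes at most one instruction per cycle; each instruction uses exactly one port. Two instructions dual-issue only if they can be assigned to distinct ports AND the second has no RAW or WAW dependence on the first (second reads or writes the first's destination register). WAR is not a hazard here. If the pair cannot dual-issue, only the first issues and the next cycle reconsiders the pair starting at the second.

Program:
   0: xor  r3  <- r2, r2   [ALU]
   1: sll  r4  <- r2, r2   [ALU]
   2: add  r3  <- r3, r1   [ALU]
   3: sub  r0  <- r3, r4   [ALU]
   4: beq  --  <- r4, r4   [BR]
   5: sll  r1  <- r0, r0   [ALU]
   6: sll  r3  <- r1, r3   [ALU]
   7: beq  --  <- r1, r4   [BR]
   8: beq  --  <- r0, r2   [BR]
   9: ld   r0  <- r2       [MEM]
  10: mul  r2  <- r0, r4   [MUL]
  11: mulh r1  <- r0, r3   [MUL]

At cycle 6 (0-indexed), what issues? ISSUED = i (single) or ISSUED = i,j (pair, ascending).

ISSUED = 10

c0: i0,i1 xor.ALU/sll.ALU  pair
c1: i2 add.ALU  RAW r3
c2: i3,i4 sub.ALU/beq.BR  pair
c3: i5 sll.ALU  RAW r1
c4: i6,i7 sll.ALU/beq.BR  pair
c5: i8,i9 beq.BR/ld.MEM  pair
c6: i10 mul.MUL  no-port MUL/MUL
c7: i11 mulh.MUL  tail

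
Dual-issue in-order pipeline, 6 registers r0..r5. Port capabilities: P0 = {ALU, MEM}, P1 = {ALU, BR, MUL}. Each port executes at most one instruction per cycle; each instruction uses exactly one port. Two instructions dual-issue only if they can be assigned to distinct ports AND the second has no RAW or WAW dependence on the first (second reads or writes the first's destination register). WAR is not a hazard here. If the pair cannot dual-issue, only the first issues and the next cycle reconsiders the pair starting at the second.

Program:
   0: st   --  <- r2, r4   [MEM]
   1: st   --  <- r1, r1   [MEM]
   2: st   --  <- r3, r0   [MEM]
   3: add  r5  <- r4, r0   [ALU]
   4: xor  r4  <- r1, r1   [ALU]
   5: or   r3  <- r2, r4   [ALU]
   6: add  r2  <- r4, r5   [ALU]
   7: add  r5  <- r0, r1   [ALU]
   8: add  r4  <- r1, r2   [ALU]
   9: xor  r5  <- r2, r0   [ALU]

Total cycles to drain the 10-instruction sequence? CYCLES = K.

c0: i0 st.MEM  no-port MEM/MEM
c1: i1 st.MEM  no-port MEM/MEM
c2: i2,i3 st.MEM;add.ALU  dual
c3: i4 xor.ALU  RAW r4
c4: i5,i6 or.ALU;add.ALU  dual
c5: i7,i8 add.ALU;add.ALU  dual
c6: i9 xor.ALU  tail

CYCLES = 7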